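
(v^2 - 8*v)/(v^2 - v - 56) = v/(v + 7)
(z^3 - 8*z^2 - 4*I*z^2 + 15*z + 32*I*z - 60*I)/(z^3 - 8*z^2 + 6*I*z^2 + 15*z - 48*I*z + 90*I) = (z - 4*I)/(z + 6*I)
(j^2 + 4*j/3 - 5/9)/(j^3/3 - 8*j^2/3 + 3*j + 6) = (9*j^2 + 12*j - 5)/(3*(j^3 - 8*j^2 + 9*j + 18))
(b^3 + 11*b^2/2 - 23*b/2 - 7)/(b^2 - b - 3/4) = 2*(b^2 + 5*b - 14)/(2*b - 3)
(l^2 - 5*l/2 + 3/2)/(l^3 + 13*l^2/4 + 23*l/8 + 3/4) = 4*(2*l^2 - 5*l + 3)/(8*l^3 + 26*l^2 + 23*l + 6)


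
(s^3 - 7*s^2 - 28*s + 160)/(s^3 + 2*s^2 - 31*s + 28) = (s^2 - 3*s - 40)/(s^2 + 6*s - 7)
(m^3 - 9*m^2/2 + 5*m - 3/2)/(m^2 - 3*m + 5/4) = 2*(m^2 - 4*m + 3)/(2*m - 5)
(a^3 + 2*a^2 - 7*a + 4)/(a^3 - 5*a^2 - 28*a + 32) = (a - 1)/(a - 8)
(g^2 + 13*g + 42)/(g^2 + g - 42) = (g + 6)/(g - 6)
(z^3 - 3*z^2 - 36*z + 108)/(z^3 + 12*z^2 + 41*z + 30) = (z^2 - 9*z + 18)/(z^2 + 6*z + 5)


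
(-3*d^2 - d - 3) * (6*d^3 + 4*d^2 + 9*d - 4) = -18*d^5 - 18*d^4 - 49*d^3 - 9*d^2 - 23*d + 12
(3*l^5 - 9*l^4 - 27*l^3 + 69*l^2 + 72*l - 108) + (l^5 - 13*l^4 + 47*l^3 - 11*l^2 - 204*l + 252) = 4*l^5 - 22*l^4 + 20*l^3 + 58*l^2 - 132*l + 144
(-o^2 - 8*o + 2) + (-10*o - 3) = -o^2 - 18*o - 1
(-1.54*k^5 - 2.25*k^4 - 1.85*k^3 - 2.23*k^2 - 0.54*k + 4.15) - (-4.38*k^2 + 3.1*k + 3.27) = -1.54*k^5 - 2.25*k^4 - 1.85*k^3 + 2.15*k^2 - 3.64*k + 0.88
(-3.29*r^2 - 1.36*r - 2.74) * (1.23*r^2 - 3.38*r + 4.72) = -4.0467*r^4 + 9.4474*r^3 - 14.3022*r^2 + 2.842*r - 12.9328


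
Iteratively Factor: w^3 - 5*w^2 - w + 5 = (w - 5)*(w^2 - 1) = (w - 5)*(w - 1)*(w + 1)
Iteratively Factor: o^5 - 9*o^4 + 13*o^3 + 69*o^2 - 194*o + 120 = (o - 2)*(o^4 - 7*o^3 - o^2 + 67*o - 60) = (o - 4)*(o - 2)*(o^3 - 3*o^2 - 13*o + 15) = (o - 4)*(o - 2)*(o + 3)*(o^2 - 6*o + 5) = (o - 4)*(o - 2)*(o - 1)*(o + 3)*(o - 5)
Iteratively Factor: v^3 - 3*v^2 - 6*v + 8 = (v + 2)*(v^2 - 5*v + 4) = (v - 1)*(v + 2)*(v - 4)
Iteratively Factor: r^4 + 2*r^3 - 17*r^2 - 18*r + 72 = (r + 4)*(r^3 - 2*r^2 - 9*r + 18) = (r + 3)*(r + 4)*(r^2 - 5*r + 6) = (r - 2)*(r + 3)*(r + 4)*(r - 3)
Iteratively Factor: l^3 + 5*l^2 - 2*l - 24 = (l - 2)*(l^2 + 7*l + 12) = (l - 2)*(l + 4)*(l + 3)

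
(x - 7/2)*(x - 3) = x^2 - 13*x/2 + 21/2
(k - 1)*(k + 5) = k^2 + 4*k - 5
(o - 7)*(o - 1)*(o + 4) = o^3 - 4*o^2 - 25*o + 28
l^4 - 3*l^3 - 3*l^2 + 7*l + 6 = (l - 3)*(l - 2)*(l + 1)^2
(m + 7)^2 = m^2 + 14*m + 49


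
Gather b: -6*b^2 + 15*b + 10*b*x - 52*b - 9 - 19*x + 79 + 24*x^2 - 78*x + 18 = -6*b^2 + b*(10*x - 37) + 24*x^2 - 97*x + 88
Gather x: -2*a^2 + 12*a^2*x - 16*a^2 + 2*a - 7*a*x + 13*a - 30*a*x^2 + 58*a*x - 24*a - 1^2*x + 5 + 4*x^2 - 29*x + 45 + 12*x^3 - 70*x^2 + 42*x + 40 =-18*a^2 - 9*a + 12*x^3 + x^2*(-30*a - 66) + x*(12*a^2 + 51*a + 12) + 90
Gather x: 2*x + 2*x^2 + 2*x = 2*x^2 + 4*x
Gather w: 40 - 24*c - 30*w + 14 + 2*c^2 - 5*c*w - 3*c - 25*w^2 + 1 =2*c^2 - 27*c - 25*w^2 + w*(-5*c - 30) + 55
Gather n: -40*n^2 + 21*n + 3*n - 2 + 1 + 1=-40*n^2 + 24*n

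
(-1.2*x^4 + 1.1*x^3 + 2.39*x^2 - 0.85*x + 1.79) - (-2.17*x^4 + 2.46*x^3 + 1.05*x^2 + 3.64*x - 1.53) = 0.97*x^4 - 1.36*x^3 + 1.34*x^2 - 4.49*x + 3.32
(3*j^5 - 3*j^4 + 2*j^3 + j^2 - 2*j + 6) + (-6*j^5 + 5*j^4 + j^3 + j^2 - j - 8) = -3*j^5 + 2*j^4 + 3*j^3 + 2*j^2 - 3*j - 2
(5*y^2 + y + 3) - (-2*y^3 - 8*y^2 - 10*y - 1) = 2*y^3 + 13*y^2 + 11*y + 4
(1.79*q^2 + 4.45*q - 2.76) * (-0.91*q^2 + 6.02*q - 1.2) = -1.6289*q^4 + 6.7263*q^3 + 27.1526*q^2 - 21.9552*q + 3.312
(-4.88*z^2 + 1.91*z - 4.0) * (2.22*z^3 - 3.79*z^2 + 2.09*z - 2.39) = -10.8336*z^5 + 22.7354*z^4 - 26.3181*z^3 + 30.8151*z^2 - 12.9249*z + 9.56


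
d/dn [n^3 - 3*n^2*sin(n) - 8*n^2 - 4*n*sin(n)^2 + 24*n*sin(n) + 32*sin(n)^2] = -3*n^2*cos(n) + 3*n^2 - 6*n*sin(n) - 4*n*sin(2*n) + 24*n*cos(n) - 16*n - 4*sin(n)^2 + 24*sin(n) + 32*sin(2*n)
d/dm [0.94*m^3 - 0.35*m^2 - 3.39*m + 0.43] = 2.82*m^2 - 0.7*m - 3.39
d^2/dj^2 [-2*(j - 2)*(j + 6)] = -4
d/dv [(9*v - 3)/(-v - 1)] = -12/(v + 1)^2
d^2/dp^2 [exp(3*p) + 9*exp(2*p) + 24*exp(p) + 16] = (9*exp(2*p) + 36*exp(p) + 24)*exp(p)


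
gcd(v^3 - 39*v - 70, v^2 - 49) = v - 7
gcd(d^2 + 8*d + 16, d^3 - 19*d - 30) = 1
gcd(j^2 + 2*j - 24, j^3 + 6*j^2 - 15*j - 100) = j - 4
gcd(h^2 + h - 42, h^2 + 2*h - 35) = h + 7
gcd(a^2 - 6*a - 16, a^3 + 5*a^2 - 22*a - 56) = a + 2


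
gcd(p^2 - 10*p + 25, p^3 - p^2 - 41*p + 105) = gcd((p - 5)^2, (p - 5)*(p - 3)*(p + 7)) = p - 5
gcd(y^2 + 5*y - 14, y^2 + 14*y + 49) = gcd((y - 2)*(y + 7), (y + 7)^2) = y + 7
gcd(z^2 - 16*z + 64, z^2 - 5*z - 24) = z - 8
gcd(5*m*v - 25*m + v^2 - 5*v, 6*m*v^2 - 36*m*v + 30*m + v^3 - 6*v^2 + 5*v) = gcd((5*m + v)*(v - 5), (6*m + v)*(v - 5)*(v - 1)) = v - 5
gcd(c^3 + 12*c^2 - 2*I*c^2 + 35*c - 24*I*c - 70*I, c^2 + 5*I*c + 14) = c - 2*I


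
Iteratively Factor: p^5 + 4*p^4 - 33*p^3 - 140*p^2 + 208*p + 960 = (p - 5)*(p^4 + 9*p^3 + 12*p^2 - 80*p - 192) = (p - 5)*(p + 4)*(p^3 + 5*p^2 - 8*p - 48) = (p - 5)*(p + 4)^2*(p^2 + p - 12) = (p - 5)*(p - 3)*(p + 4)^2*(p + 4)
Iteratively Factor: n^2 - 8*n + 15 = (n - 5)*(n - 3)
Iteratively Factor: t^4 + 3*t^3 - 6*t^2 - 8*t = (t)*(t^3 + 3*t^2 - 6*t - 8) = t*(t + 4)*(t^2 - t - 2) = t*(t - 2)*(t + 4)*(t + 1)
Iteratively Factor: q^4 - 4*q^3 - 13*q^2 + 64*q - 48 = (q - 4)*(q^3 - 13*q + 12) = (q - 4)*(q - 1)*(q^2 + q - 12) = (q - 4)*(q - 3)*(q - 1)*(q + 4)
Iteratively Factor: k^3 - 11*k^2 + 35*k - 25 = (k - 1)*(k^2 - 10*k + 25) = (k - 5)*(k - 1)*(k - 5)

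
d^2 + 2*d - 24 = (d - 4)*(d + 6)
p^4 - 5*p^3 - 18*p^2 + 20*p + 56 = (p - 7)*(p - 2)*(p + 2)^2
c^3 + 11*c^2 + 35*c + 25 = (c + 1)*(c + 5)^2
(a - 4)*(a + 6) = a^2 + 2*a - 24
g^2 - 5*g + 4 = (g - 4)*(g - 1)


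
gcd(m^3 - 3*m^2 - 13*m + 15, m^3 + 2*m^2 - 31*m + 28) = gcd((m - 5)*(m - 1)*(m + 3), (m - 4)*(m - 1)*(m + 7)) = m - 1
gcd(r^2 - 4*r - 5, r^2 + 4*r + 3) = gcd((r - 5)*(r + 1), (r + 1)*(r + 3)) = r + 1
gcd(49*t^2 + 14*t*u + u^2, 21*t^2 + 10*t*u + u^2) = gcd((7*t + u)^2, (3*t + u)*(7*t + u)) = 7*t + u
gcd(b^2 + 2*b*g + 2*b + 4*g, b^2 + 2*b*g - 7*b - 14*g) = b + 2*g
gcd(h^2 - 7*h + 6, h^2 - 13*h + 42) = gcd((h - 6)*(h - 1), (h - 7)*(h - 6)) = h - 6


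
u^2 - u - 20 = (u - 5)*(u + 4)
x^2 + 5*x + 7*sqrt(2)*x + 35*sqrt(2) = (x + 5)*(x + 7*sqrt(2))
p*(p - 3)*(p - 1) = p^3 - 4*p^2 + 3*p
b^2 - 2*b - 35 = (b - 7)*(b + 5)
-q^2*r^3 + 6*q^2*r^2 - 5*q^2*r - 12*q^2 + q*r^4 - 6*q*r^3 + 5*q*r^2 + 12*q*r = (-q + r)*(r - 4)*(r - 3)*(q*r + q)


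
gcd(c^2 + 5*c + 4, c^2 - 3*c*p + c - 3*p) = c + 1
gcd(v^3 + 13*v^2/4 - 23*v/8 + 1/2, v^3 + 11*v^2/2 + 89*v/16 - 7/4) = v^2 + 15*v/4 - 1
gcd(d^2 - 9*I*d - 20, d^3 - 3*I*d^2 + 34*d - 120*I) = d^2 - 9*I*d - 20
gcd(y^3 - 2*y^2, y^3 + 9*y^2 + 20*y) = y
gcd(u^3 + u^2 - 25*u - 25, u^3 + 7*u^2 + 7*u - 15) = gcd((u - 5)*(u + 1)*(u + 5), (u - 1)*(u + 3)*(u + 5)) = u + 5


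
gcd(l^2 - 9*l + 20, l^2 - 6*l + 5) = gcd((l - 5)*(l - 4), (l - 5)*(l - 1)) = l - 5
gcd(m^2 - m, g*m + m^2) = m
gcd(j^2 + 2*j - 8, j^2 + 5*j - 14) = j - 2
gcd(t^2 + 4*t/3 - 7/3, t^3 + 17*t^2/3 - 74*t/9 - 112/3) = t + 7/3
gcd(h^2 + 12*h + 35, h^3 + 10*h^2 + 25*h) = h + 5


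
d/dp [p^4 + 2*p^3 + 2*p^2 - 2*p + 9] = 4*p^3 + 6*p^2 + 4*p - 2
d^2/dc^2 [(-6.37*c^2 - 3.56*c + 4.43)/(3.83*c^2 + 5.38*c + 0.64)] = (158.070228*c^3 + 483.584226*c^2 + 600.049164*c + 254.027032)/(56.181887*c^6 + 236.756046*c^5 + 360.735444*c^4 + 234.845608*c^3 + 60.279552*c^2 + 6.610944*c + 0.262144)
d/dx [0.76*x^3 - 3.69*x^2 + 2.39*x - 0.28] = 2.28*x^2 - 7.38*x + 2.39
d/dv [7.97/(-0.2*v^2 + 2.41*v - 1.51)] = (3.188*v - 19.2077)/(0.2*v^2 - 2.41*v + 1.51)^2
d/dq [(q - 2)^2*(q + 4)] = 3*q^2 - 12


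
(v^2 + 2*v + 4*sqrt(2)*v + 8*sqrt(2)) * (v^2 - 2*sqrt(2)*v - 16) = v^4 + 2*v^3 + 2*sqrt(2)*v^3 - 32*v^2 + 4*sqrt(2)*v^2 - 64*sqrt(2)*v - 64*v - 128*sqrt(2)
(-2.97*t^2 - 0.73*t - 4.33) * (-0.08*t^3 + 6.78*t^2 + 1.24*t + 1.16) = 0.2376*t^5 - 20.0782*t^4 - 8.2858*t^3 - 33.7078*t^2 - 6.216*t - 5.0228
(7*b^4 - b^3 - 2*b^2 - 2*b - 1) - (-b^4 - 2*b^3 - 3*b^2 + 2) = 8*b^4 + b^3 + b^2 - 2*b - 3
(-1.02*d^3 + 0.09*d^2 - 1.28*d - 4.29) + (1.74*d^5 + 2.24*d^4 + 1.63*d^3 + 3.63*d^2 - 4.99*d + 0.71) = 1.74*d^5 + 2.24*d^4 + 0.61*d^3 + 3.72*d^2 - 6.27*d - 3.58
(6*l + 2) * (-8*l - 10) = -48*l^2 - 76*l - 20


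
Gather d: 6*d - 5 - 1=6*d - 6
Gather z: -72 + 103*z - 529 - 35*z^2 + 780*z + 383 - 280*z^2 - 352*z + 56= -315*z^2 + 531*z - 162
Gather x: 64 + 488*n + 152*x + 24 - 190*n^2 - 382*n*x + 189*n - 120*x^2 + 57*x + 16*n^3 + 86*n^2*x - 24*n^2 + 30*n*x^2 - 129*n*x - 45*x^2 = 16*n^3 - 214*n^2 + 677*n + x^2*(30*n - 165) + x*(86*n^2 - 511*n + 209) + 88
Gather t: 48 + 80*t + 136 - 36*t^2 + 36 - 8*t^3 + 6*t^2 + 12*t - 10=-8*t^3 - 30*t^2 + 92*t + 210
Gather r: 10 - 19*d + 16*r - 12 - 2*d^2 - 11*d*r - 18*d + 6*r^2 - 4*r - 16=-2*d^2 - 37*d + 6*r^2 + r*(12 - 11*d) - 18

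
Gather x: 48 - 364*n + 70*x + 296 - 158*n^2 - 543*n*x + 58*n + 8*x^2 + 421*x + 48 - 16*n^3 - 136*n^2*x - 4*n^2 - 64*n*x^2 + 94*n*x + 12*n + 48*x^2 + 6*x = -16*n^3 - 162*n^2 - 294*n + x^2*(56 - 64*n) + x*(-136*n^2 - 449*n + 497) + 392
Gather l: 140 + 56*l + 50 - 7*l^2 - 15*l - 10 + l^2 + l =-6*l^2 + 42*l + 180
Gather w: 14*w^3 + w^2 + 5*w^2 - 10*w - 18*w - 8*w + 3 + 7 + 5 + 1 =14*w^3 + 6*w^2 - 36*w + 16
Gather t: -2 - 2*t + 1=-2*t - 1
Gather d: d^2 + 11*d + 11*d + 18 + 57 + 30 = d^2 + 22*d + 105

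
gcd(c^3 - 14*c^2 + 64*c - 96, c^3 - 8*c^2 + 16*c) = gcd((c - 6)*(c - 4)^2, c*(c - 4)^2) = c^2 - 8*c + 16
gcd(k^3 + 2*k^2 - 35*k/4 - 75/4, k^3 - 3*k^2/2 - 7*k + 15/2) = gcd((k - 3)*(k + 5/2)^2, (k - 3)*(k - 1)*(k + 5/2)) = k^2 - k/2 - 15/2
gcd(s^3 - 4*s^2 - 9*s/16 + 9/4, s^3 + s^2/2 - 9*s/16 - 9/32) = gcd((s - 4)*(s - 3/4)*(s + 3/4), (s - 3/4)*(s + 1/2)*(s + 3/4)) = s^2 - 9/16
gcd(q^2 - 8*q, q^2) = q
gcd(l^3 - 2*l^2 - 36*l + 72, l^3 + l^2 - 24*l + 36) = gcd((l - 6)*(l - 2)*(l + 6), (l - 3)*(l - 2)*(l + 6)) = l^2 + 4*l - 12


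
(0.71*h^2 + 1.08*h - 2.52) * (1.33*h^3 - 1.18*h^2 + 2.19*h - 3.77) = 0.9443*h^5 + 0.5986*h^4 - 3.0711*h^3 + 2.6621*h^2 - 9.5904*h + 9.5004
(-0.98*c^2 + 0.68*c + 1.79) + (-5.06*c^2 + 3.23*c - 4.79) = -6.04*c^2 + 3.91*c - 3.0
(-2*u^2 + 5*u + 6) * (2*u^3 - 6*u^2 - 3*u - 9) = -4*u^5 + 22*u^4 - 12*u^3 - 33*u^2 - 63*u - 54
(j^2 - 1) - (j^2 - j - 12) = j + 11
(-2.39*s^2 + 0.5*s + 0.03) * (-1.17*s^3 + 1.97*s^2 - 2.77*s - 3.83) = 2.7963*s^5 - 5.2933*s^4 + 7.5702*s^3 + 7.8278*s^2 - 1.9981*s - 0.1149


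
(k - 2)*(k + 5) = k^2 + 3*k - 10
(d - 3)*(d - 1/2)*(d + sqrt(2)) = d^3 - 7*d^2/2 + sqrt(2)*d^2 - 7*sqrt(2)*d/2 + 3*d/2 + 3*sqrt(2)/2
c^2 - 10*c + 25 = (c - 5)^2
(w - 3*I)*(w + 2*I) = w^2 - I*w + 6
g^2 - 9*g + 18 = (g - 6)*(g - 3)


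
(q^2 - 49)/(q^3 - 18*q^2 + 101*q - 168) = (q + 7)/(q^2 - 11*q + 24)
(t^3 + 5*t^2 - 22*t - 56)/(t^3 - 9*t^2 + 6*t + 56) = (t + 7)/(t - 7)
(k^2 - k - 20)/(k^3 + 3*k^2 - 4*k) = (k - 5)/(k*(k - 1))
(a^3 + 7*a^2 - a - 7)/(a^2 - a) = a + 8 + 7/a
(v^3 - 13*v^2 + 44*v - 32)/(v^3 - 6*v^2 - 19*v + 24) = (v - 4)/(v + 3)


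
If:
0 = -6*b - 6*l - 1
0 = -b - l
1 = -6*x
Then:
No Solution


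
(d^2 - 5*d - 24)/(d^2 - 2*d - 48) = (d + 3)/(d + 6)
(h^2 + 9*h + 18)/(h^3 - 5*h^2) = (h^2 + 9*h + 18)/(h^2*(h - 5))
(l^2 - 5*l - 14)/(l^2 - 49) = (l + 2)/(l + 7)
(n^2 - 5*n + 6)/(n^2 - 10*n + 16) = (n - 3)/(n - 8)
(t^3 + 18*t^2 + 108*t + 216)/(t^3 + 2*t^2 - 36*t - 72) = (t^2 + 12*t + 36)/(t^2 - 4*t - 12)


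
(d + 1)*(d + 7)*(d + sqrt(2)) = d^3 + sqrt(2)*d^2 + 8*d^2 + 7*d + 8*sqrt(2)*d + 7*sqrt(2)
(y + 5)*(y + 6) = y^2 + 11*y + 30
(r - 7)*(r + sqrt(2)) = r^2 - 7*r + sqrt(2)*r - 7*sqrt(2)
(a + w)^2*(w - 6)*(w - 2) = a^2*w^2 - 8*a^2*w + 12*a^2 + 2*a*w^3 - 16*a*w^2 + 24*a*w + w^4 - 8*w^3 + 12*w^2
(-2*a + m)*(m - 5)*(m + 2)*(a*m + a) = -2*a^2*m^3 + 4*a^2*m^2 + 26*a^2*m + 20*a^2 + a*m^4 - 2*a*m^3 - 13*a*m^2 - 10*a*m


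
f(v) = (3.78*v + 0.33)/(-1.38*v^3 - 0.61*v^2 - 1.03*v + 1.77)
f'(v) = (3.78*v + 0.33)*(4.14*v^2 + 1.22*v + 1.03)/(-1.38*v^3 - 0.61*v^2 - 1.03*v + 1.77)^2 + 3.78/(-1.38*v^3 - 0.61*v^2 - 1.03*v + 1.77)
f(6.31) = -0.06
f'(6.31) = 0.02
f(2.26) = -0.45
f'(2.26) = 0.38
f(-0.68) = -0.85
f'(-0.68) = 0.75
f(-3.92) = -0.18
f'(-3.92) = -0.09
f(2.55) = -0.36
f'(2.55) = 0.27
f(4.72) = -0.11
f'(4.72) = 0.05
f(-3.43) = -0.23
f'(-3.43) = -0.13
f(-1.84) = -0.65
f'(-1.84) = -0.45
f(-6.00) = -0.08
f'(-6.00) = -0.03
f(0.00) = 0.19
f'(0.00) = 2.24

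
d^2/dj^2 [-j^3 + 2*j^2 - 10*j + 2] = 4 - 6*j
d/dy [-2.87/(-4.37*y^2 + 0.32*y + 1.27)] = (0.9184 - 25.0838*y)/(-4.37*y^2 + 0.32*y + 1.27)^2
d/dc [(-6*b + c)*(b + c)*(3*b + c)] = -21*b^2 - 4*b*c + 3*c^2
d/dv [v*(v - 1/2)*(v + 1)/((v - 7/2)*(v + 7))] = (4*v^4 + 28*v^3 - 285*v^2 - 98*v + 49)/(4*v^4 + 28*v^3 - 147*v^2 - 686*v + 2401)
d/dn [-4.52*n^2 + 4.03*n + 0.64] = 4.03 - 9.04*n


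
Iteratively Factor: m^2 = (m)*(m)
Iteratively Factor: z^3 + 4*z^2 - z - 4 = (z + 4)*(z^2 - 1) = (z - 1)*(z + 4)*(z + 1)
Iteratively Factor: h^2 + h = (h + 1)*(h)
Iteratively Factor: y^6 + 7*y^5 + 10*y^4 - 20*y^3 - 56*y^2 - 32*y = (y)*(y^5 + 7*y^4 + 10*y^3 - 20*y^2 - 56*y - 32) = y*(y - 2)*(y^4 + 9*y^3 + 28*y^2 + 36*y + 16) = y*(y - 2)*(y + 2)*(y^3 + 7*y^2 + 14*y + 8) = y*(y - 2)*(y + 1)*(y + 2)*(y^2 + 6*y + 8) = y*(y - 2)*(y + 1)*(y + 2)^2*(y + 4)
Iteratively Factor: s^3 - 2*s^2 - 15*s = (s - 5)*(s^2 + 3*s) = (s - 5)*(s + 3)*(s)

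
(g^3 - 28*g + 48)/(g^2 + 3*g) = (g^3 - 28*g + 48)/(g*(g + 3))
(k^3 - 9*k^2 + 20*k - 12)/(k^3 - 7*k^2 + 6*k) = (k - 2)/k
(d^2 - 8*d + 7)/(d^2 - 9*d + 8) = (d - 7)/(d - 8)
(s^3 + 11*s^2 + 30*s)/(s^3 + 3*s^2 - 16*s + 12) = s*(s + 5)/(s^2 - 3*s + 2)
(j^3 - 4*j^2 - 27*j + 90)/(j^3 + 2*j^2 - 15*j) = (j - 6)/j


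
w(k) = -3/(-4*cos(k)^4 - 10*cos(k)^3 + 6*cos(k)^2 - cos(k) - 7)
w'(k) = -3*(-16*sin(k)*cos(k)^3 - 30*sin(k)*cos(k)^2 + 12*sin(k)*cos(k) - sin(k))/(-4*cos(k)^4 - 10*cos(k)^3 + 6*cos(k)^2 - cos(k) - 7)^2 = 3*(15*cos(2*k) + 4*cos(3*k) + 16)*sin(k)/(4*cos(k)^4 + 10*cos(k)^3 - 6*cos(k)^2 + cos(k) + 7)^2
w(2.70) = -0.85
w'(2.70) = 2.53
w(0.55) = 0.25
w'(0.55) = 0.25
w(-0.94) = 0.37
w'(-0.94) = -0.29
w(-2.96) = -0.54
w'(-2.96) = -0.47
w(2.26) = 1.49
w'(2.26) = 9.44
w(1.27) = 0.42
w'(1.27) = 0.03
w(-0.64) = 0.28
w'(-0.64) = -0.29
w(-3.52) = -0.72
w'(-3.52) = 1.62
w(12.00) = 0.26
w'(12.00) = -0.26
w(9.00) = -0.81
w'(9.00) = 2.23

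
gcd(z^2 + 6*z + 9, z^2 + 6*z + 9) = z^2 + 6*z + 9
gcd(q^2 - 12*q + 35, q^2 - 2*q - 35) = q - 7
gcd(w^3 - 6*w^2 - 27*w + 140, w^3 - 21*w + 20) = w^2 + w - 20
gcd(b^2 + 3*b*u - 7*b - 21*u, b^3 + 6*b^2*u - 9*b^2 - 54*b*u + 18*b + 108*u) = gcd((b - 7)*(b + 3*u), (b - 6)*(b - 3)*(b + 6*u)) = 1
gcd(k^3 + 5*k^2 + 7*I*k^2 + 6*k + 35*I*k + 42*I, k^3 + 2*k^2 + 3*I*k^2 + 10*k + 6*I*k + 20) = k + 2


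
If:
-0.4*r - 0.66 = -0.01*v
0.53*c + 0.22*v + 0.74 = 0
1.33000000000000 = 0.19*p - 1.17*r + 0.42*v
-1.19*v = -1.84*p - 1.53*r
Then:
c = -0.69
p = 0.31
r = -1.69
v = -1.69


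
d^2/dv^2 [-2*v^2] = -4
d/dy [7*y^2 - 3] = 14*y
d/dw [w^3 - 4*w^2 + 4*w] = 3*w^2 - 8*w + 4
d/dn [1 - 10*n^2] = -20*n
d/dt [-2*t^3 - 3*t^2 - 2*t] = -6*t^2 - 6*t - 2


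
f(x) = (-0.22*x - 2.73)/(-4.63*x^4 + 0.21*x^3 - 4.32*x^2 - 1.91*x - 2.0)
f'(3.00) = -0.01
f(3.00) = 0.01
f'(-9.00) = 0.00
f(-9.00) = 0.00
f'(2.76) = -0.01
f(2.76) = 0.01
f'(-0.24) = 0.49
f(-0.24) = 1.48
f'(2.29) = -0.03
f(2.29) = 0.02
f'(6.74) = -0.00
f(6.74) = 0.00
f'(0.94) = -0.58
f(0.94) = 0.27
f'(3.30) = -0.01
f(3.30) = 0.01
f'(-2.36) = 0.02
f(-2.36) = 0.01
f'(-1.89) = 0.06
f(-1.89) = 0.03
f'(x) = (-0.22*x - 2.73)*(18.52*x^3 - 0.63*x^2 + 8.64*x + 1.91)/(-4.63*x^4 + 0.21*x^3 - 4.32*x^2 - 1.91*x - 2.0)^2 - 0.22/(-4.63*x^4 + 0.21*x^3 - 4.32*x^2 - 1.91*x - 2.0)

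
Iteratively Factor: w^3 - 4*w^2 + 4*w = (w)*(w^2 - 4*w + 4) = w*(w - 2)*(w - 2)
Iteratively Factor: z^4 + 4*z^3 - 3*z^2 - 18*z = (z + 3)*(z^3 + z^2 - 6*z) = (z - 2)*(z + 3)*(z^2 + 3*z) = z*(z - 2)*(z + 3)*(z + 3)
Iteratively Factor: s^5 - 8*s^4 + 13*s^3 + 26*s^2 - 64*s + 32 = (s - 1)*(s^4 - 7*s^3 + 6*s^2 + 32*s - 32) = (s - 4)*(s - 1)*(s^3 - 3*s^2 - 6*s + 8) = (s - 4)*(s - 1)^2*(s^2 - 2*s - 8) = (s - 4)*(s - 1)^2*(s + 2)*(s - 4)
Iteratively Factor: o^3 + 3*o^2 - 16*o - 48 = (o + 4)*(o^2 - o - 12) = (o - 4)*(o + 4)*(o + 3)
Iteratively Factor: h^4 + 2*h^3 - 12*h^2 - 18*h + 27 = (h - 1)*(h^3 + 3*h^2 - 9*h - 27) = (h - 3)*(h - 1)*(h^2 + 6*h + 9) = (h - 3)*(h - 1)*(h + 3)*(h + 3)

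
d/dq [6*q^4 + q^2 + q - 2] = 24*q^3 + 2*q + 1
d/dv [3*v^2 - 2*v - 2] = 6*v - 2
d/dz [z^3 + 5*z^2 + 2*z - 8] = 3*z^2 + 10*z + 2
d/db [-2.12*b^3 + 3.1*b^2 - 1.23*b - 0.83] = -6.36*b^2 + 6.2*b - 1.23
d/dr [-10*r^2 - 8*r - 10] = -20*r - 8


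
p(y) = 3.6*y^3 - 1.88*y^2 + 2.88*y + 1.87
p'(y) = 10.8*y^2 - 3.76*y + 2.88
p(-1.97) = -38.62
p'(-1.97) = 52.20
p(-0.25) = 0.98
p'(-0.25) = 4.50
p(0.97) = 6.18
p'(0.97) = 9.39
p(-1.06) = -7.58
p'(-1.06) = 19.00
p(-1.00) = -6.49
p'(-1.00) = 17.44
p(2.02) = 29.69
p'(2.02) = 39.35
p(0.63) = 3.84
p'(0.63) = 4.80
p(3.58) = 153.26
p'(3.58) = 127.84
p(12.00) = 5986.51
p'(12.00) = 1512.96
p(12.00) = 5986.51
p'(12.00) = 1512.96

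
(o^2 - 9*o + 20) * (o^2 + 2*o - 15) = o^4 - 7*o^3 - 13*o^2 + 175*o - 300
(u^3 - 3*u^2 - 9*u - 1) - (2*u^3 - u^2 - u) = -u^3 - 2*u^2 - 8*u - 1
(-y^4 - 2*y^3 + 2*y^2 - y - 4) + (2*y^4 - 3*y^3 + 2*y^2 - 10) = y^4 - 5*y^3 + 4*y^2 - y - 14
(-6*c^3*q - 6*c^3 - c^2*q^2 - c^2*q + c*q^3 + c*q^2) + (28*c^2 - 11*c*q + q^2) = -6*c^3*q - 6*c^3 - c^2*q^2 - c^2*q + 28*c^2 + c*q^3 + c*q^2 - 11*c*q + q^2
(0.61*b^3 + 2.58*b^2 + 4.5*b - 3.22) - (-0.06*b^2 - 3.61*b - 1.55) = 0.61*b^3 + 2.64*b^2 + 8.11*b - 1.67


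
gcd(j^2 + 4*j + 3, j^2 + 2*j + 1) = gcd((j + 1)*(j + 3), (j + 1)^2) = j + 1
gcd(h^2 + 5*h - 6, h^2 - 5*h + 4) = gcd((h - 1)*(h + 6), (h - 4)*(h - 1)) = h - 1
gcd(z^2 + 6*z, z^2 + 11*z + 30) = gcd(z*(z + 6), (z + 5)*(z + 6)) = z + 6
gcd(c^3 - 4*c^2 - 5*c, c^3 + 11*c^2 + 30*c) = c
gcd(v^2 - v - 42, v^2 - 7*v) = v - 7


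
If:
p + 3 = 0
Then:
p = -3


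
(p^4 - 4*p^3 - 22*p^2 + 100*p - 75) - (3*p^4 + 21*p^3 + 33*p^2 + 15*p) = -2*p^4 - 25*p^3 - 55*p^2 + 85*p - 75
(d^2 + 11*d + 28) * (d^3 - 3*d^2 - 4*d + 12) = d^5 + 8*d^4 - 9*d^3 - 116*d^2 + 20*d + 336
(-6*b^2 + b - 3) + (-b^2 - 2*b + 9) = -7*b^2 - b + 6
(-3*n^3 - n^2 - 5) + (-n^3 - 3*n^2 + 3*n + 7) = -4*n^3 - 4*n^2 + 3*n + 2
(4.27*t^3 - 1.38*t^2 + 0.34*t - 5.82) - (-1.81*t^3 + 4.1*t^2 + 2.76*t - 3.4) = 6.08*t^3 - 5.48*t^2 - 2.42*t - 2.42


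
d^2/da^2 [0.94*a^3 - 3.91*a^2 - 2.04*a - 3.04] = 5.64*a - 7.82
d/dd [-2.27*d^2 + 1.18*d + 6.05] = 1.18 - 4.54*d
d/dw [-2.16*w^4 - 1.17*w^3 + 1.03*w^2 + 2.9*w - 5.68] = -8.64*w^3 - 3.51*w^2 + 2.06*w + 2.9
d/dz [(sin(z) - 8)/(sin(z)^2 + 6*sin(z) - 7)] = (16*sin(z) + cos(z)^2 + 40)*cos(z)/(sin(z)^2 + 6*sin(z) - 7)^2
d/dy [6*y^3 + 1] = 18*y^2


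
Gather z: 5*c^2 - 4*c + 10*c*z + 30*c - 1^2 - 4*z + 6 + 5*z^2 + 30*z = 5*c^2 + 26*c + 5*z^2 + z*(10*c + 26) + 5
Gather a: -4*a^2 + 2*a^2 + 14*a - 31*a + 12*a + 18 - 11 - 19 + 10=-2*a^2 - 5*a - 2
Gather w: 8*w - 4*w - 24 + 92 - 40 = 4*w + 28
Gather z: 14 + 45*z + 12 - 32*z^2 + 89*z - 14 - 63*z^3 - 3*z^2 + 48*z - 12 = -63*z^3 - 35*z^2 + 182*z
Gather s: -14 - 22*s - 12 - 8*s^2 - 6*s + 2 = -8*s^2 - 28*s - 24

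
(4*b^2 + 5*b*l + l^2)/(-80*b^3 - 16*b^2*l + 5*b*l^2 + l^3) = (-b - l)/(20*b^2 - b*l - l^2)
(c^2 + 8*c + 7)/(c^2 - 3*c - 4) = (c + 7)/(c - 4)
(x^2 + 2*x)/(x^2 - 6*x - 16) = x/(x - 8)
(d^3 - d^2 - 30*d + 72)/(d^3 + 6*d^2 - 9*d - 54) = (d - 4)/(d + 3)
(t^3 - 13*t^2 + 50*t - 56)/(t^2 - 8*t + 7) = (t^2 - 6*t + 8)/(t - 1)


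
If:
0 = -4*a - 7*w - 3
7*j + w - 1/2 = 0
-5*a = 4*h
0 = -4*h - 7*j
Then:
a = 13/62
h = -65/248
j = 65/434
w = -17/31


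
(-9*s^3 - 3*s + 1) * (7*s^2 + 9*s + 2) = -63*s^5 - 81*s^4 - 39*s^3 - 20*s^2 + 3*s + 2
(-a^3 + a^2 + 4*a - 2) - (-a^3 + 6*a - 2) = a^2 - 2*a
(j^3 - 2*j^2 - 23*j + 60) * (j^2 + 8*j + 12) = j^5 + 6*j^4 - 27*j^3 - 148*j^2 + 204*j + 720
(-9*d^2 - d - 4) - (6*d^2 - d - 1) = -15*d^2 - 3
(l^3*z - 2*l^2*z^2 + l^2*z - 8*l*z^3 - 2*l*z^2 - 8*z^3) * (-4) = -4*l^3*z + 8*l^2*z^2 - 4*l^2*z + 32*l*z^3 + 8*l*z^2 + 32*z^3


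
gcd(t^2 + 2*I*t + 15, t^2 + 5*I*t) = t + 5*I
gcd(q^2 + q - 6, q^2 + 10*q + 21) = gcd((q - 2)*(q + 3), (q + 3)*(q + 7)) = q + 3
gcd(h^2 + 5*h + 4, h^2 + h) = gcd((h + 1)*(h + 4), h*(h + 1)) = h + 1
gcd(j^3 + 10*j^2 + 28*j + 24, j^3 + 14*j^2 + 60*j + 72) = j^2 + 8*j + 12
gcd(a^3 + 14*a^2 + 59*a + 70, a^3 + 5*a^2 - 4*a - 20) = a^2 + 7*a + 10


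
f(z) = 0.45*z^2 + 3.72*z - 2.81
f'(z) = 0.9*z + 3.72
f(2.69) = 10.45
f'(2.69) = 6.14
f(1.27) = 2.64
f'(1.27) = 4.86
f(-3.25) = -10.15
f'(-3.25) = 0.80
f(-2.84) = -9.75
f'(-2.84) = 1.16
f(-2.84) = -9.75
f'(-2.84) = 1.16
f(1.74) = 5.03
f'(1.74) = 5.29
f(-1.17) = -6.55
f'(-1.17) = 2.67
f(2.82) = 11.26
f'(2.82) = 6.26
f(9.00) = 67.12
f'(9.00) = 11.82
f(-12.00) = 17.35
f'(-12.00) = -7.08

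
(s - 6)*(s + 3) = s^2 - 3*s - 18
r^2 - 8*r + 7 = (r - 7)*(r - 1)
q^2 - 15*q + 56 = (q - 8)*(q - 7)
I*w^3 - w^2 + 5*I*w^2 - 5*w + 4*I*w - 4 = (w + 4)*(w + I)*(I*w + I)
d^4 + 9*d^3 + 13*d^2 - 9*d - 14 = (d - 1)*(d + 1)*(d + 2)*(d + 7)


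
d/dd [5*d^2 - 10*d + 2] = 10*d - 10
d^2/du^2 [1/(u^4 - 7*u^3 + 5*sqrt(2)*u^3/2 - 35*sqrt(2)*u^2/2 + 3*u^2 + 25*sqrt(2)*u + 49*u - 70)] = 4*((-12*u^2 - 15*sqrt(2)*u + 42*u - 6 + 35*sqrt(2))*(2*u^4 - 14*u^3 + 5*sqrt(2)*u^3 - 35*sqrt(2)*u^2 + 6*u^2 + 50*sqrt(2)*u + 98*u - 140) + (8*u^3 - 42*u^2 + 15*sqrt(2)*u^2 - 70*sqrt(2)*u + 12*u + 50*sqrt(2) + 98)^2)/(2*u^4 - 14*u^3 + 5*sqrt(2)*u^3 - 35*sqrt(2)*u^2 + 6*u^2 + 50*sqrt(2)*u + 98*u - 140)^3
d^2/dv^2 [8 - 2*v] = 0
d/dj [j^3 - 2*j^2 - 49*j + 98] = 3*j^2 - 4*j - 49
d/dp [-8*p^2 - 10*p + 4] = -16*p - 10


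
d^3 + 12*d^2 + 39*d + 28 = (d + 1)*(d + 4)*(d + 7)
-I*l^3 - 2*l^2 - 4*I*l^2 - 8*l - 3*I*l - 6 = (l + 3)*(l - 2*I)*(-I*l - I)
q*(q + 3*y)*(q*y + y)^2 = q^4*y^2 + 3*q^3*y^3 + 2*q^3*y^2 + 6*q^2*y^3 + q^2*y^2 + 3*q*y^3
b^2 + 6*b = b*(b + 6)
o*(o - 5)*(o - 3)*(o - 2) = o^4 - 10*o^3 + 31*o^2 - 30*o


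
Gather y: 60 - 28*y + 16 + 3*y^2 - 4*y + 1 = 3*y^2 - 32*y + 77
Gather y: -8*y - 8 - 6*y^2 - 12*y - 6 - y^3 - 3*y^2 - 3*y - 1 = -y^3 - 9*y^2 - 23*y - 15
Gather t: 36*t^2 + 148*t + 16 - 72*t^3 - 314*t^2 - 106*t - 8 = -72*t^3 - 278*t^2 + 42*t + 8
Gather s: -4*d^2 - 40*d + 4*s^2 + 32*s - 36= -4*d^2 - 40*d + 4*s^2 + 32*s - 36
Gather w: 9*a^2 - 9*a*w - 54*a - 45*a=9*a^2 - 9*a*w - 99*a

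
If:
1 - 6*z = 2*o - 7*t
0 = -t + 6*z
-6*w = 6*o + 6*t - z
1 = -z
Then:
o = -35/2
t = -6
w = 70/3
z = -1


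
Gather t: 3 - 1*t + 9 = 12 - t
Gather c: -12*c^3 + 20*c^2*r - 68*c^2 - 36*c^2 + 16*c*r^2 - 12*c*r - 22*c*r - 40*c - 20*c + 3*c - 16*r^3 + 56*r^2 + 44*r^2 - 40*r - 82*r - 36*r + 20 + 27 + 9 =-12*c^3 + c^2*(20*r - 104) + c*(16*r^2 - 34*r - 57) - 16*r^3 + 100*r^2 - 158*r + 56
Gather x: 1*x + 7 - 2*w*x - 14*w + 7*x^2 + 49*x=-14*w + 7*x^2 + x*(50 - 2*w) + 7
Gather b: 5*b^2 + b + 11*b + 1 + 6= 5*b^2 + 12*b + 7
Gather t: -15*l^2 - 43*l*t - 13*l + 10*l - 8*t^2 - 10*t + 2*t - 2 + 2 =-15*l^2 - 3*l - 8*t^2 + t*(-43*l - 8)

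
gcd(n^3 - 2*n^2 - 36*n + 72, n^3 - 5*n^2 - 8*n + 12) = n - 6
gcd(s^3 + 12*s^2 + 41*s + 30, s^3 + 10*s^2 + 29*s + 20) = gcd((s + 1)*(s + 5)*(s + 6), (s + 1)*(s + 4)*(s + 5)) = s^2 + 6*s + 5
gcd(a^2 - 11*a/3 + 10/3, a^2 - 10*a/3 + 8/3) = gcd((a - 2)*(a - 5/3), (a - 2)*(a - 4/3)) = a - 2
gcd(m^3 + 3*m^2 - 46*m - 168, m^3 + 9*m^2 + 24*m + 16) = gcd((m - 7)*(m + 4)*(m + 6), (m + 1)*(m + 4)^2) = m + 4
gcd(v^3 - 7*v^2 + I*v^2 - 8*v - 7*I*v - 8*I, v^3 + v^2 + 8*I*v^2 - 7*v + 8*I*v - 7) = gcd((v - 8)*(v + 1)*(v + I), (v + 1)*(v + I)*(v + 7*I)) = v^2 + v*(1 + I) + I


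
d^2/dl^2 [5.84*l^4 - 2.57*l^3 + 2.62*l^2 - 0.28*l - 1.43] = 70.08*l^2 - 15.42*l + 5.24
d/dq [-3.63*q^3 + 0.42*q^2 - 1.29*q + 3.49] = -10.89*q^2 + 0.84*q - 1.29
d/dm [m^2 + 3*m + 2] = 2*m + 3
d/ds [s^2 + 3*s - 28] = 2*s + 3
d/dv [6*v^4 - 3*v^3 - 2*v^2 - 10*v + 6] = 24*v^3 - 9*v^2 - 4*v - 10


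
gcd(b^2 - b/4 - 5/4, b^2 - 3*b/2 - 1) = 1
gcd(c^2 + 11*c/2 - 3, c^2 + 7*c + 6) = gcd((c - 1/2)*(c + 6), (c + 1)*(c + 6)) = c + 6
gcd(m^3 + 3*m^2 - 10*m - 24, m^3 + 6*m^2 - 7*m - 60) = m^2 + m - 12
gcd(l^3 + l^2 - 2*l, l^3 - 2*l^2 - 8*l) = l^2 + 2*l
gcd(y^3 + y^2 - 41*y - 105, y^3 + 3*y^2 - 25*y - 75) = y^2 + 8*y + 15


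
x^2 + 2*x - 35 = (x - 5)*(x + 7)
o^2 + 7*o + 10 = (o + 2)*(o + 5)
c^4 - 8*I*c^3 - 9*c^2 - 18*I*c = c*(c - 6*I)*(c - 3*I)*(c + I)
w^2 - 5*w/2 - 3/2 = (w - 3)*(w + 1/2)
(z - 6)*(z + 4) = z^2 - 2*z - 24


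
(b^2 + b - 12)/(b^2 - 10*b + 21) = (b + 4)/(b - 7)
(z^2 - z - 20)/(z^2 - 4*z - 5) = (z + 4)/(z + 1)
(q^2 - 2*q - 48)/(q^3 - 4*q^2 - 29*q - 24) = (q + 6)/(q^2 + 4*q + 3)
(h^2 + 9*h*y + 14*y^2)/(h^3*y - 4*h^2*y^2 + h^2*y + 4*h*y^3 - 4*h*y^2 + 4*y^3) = (h^2 + 9*h*y + 14*y^2)/(y*(h^3 - 4*h^2*y + h^2 + 4*h*y^2 - 4*h*y + 4*y^2))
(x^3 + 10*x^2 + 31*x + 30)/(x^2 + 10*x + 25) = (x^2 + 5*x + 6)/(x + 5)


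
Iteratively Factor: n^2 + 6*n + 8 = (n + 2)*(n + 4)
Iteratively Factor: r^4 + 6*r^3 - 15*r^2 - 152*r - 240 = (r - 5)*(r^3 + 11*r^2 + 40*r + 48) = (r - 5)*(r + 4)*(r^2 + 7*r + 12) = (r - 5)*(r + 3)*(r + 4)*(r + 4)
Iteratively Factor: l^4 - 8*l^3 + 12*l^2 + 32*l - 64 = (l + 2)*(l^3 - 10*l^2 + 32*l - 32) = (l - 2)*(l + 2)*(l^2 - 8*l + 16) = (l - 4)*(l - 2)*(l + 2)*(l - 4)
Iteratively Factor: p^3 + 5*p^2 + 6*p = (p + 3)*(p^2 + 2*p) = p*(p + 3)*(p + 2)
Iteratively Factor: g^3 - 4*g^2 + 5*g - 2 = (g - 1)*(g^2 - 3*g + 2) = (g - 1)^2*(g - 2)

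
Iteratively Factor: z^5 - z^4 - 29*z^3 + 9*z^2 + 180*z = (z)*(z^4 - z^3 - 29*z^2 + 9*z + 180) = z*(z - 3)*(z^3 + 2*z^2 - 23*z - 60) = z*(z - 3)*(z + 3)*(z^2 - z - 20) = z*(z - 5)*(z - 3)*(z + 3)*(z + 4)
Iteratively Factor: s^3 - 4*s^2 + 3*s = (s)*(s^2 - 4*s + 3) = s*(s - 3)*(s - 1)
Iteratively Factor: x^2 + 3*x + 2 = (x + 2)*(x + 1)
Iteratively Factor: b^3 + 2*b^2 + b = (b)*(b^2 + 2*b + 1) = b*(b + 1)*(b + 1)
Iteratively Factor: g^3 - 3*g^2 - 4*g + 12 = (g + 2)*(g^2 - 5*g + 6) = (g - 3)*(g + 2)*(g - 2)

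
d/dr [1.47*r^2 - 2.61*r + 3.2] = 2.94*r - 2.61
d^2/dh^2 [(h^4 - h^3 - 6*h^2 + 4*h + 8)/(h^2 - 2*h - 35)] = 2*(h^6 - 6*h^5 - 93*h^4 + 513*h^3 + 6534*h^2 - 3303*h - 7318)/(h^6 - 6*h^5 - 93*h^4 + 412*h^3 + 3255*h^2 - 7350*h - 42875)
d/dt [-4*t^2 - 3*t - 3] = -8*t - 3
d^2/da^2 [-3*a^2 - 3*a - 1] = -6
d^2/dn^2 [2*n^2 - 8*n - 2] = 4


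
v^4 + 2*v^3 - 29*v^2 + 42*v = v*(v - 3)*(v - 2)*(v + 7)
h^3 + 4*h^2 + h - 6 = (h - 1)*(h + 2)*(h + 3)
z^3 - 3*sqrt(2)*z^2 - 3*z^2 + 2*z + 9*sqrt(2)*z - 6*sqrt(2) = (z - 2)*(z - 1)*(z - 3*sqrt(2))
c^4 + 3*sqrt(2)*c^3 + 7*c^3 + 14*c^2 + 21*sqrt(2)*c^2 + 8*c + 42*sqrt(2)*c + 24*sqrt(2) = (c + 1)*(c + 2)*(c + 4)*(c + 3*sqrt(2))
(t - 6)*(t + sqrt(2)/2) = t^2 - 6*t + sqrt(2)*t/2 - 3*sqrt(2)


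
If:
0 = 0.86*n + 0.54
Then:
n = -0.63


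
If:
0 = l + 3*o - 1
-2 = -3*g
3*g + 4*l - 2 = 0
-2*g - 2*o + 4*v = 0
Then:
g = 2/3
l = 0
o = 1/3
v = 1/2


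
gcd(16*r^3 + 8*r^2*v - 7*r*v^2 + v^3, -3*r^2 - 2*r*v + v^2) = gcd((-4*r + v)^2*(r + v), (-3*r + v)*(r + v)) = r + v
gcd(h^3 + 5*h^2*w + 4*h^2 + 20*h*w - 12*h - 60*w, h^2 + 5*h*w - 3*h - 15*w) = h + 5*w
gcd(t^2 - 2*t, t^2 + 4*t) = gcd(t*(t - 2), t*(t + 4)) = t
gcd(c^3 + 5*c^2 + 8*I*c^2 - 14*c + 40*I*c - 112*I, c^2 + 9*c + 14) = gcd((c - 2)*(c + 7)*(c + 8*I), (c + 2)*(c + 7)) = c + 7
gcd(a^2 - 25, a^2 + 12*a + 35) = a + 5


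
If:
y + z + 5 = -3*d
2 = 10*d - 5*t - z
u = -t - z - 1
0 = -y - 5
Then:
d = -z/3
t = -13*z/15 - 2/5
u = -2*z/15 - 3/5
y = -5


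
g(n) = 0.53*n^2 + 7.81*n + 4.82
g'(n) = 1.06*n + 7.81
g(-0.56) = 0.61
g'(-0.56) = 7.22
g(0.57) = 9.44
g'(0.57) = 8.41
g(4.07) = 45.39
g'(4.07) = 12.12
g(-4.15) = -18.46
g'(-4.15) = 3.41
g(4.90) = 55.81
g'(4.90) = 13.00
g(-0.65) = -0.03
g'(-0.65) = 7.12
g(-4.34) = -19.09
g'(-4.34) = 3.21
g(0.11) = 5.69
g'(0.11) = 7.93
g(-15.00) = 6.92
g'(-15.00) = -8.09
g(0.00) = 4.82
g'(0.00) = 7.81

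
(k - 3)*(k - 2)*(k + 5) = k^3 - 19*k + 30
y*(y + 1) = y^2 + y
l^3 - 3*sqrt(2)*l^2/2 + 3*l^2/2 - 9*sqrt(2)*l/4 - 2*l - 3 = (l + 3/2)*(l - 2*sqrt(2))*(l + sqrt(2)/2)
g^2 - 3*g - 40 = (g - 8)*(g + 5)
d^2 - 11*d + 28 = (d - 7)*(d - 4)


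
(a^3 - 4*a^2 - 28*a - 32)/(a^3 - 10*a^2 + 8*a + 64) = (a + 2)/(a - 4)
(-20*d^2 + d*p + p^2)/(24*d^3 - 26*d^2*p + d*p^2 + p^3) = (5*d + p)/(-6*d^2 + 5*d*p + p^2)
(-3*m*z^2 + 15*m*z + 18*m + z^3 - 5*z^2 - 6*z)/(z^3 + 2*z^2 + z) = (-3*m*z + 18*m + z^2 - 6*z)/(z*(z + 1))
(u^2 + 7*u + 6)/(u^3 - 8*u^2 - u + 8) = (u + 6)/(u^2 - 9*u + 8)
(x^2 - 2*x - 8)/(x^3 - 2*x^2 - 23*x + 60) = (x + 2)/(x^2 + 2*x - 15)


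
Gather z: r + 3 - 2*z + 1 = r - 2*z + 4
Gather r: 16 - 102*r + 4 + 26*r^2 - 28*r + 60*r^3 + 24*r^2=60*r^3 + 50*r^2 - 130*r + 20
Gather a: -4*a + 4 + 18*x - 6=-4*a + 18*x - 2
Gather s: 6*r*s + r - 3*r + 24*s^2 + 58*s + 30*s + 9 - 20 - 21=-2*r + 24*s^2 + s*(6*r + 88) - 32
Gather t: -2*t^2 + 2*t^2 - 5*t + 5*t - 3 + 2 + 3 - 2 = 0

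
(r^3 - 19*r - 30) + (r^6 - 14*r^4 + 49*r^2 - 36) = r^6 - 14*r^4 + r^3 + 49*r^2 - 19*r - 66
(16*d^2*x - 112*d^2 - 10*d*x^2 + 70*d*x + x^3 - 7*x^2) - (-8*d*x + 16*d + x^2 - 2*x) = 16*d^2*x - 112*d^2 - 10*d*x^2 + 78*d*x - 16*d + x^3 - 8*x^2 + 2*x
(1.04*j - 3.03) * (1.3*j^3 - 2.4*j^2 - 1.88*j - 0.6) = 1.352*j^4 - 6.435*j^3 + 5.3168*j^2 + 5.0724*j + 1.818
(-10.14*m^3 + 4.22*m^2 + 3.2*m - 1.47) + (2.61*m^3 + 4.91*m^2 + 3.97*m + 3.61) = -7.53*m^3 + 9.13*m^2 + 7.17*m + 2.14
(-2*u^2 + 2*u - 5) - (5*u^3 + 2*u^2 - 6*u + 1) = -5*u^3 - 4*u^2 + 8*u - 6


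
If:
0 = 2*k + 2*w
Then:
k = -w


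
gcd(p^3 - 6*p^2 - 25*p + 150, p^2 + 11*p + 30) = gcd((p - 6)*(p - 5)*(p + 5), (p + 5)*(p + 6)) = p + 5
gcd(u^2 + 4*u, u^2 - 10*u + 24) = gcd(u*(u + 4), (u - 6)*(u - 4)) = 1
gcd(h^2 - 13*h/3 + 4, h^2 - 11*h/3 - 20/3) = 1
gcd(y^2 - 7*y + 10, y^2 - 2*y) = y - 2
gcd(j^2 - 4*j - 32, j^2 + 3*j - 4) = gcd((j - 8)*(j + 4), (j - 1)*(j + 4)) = j + 4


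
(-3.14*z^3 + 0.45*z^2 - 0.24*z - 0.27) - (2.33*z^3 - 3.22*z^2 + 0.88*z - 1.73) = -5.47*z^3 + 3.67*z^2 - 1.12*z + 1.46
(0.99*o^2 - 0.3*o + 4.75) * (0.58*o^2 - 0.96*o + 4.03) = 0.5742*o^4 - 1.1244*o^3 + 7.0327*o^2 - 5.769*o + 19.1425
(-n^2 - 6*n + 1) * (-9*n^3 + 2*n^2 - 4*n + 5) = 9*n^5 + 52*n^4 - 17*n^3 + 21*n^2 - 34*n + 5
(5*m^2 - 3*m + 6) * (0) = 0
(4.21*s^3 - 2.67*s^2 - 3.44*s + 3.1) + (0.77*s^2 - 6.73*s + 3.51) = 4.21*s^3 - 1.9*s^2 - 10.17*s + 6.61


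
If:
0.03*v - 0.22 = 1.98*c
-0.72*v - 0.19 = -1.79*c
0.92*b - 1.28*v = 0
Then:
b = -0.78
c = -0.12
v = -0.56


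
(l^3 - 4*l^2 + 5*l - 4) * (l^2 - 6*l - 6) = l^5 - 10*l^4 + 23*l^3 - 10*l^2 - 6*l + 24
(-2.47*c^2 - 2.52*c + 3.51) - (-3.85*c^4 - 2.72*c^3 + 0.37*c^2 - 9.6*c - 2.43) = 3.85*c^4 + 2.72*c^3 - 2.84*c^2 + 7.08*c + 5.94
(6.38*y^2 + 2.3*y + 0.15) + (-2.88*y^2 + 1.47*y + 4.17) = 3.5*y^2 + 3.77*y + 4.32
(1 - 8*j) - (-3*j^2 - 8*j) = 3*j^2 + 1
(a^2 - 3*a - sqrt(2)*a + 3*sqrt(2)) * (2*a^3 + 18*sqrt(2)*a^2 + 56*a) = 2*a^5 - 6*a^4 + 16*sqrt(2)*a^4 - 48*sqrt(2)*a^3 + 20*a^3 - 56*sqrt(2)*a^2 - 60*a^2 + 168*sqrt(2)*a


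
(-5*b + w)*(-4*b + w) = 20*b^2 - 9*b*w + w^2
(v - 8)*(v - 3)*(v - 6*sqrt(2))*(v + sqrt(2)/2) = v^4 - 11*v^3 - 11*sqrt(2)*v^3/2 + 18*v^2 + 121*sqrt(2)*v^2/2 - 132*sqrt(2)*v + 66*v - 144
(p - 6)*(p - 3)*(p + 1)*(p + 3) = p^4 - 5*p^3 - 15*p^2 + 45*p + 54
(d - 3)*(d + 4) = d^2 + d - 12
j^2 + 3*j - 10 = (j - 2)*(j + 5)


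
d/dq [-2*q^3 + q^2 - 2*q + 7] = -6*q^2 + 2*q - 2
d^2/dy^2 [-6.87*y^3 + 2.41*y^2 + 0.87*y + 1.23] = 4.82 - 41.22*y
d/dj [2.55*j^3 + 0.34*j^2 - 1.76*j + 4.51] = 7.65*j^2 + 0.68*j - 1.76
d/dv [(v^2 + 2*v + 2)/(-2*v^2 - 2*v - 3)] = 2*(v^2 + v - 1)/(4*v^4 + 8*v^3 + 16*v^2 + 12*v + 9)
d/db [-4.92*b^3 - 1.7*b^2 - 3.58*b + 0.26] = -14.76*b^2 - 3.4*b - 3.58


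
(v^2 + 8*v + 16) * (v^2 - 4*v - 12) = v^4 + 4*v^3 - 28*v^2 - 160*v - 192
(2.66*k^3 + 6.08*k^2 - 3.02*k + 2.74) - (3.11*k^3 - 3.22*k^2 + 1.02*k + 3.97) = -0.45*k^3 + 9.3*k^2 - 4.04*k - 1.23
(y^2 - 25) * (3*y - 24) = 3*y^3 - 24*y^2 - 75*y + 600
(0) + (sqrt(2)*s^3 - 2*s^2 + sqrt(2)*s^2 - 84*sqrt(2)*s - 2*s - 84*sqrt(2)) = sqrt(2)*s^3 - 2*s^2 + sqrt(2)*s^2 - 84*sqrt(2)*s - 2*s - 84*sqrt(2)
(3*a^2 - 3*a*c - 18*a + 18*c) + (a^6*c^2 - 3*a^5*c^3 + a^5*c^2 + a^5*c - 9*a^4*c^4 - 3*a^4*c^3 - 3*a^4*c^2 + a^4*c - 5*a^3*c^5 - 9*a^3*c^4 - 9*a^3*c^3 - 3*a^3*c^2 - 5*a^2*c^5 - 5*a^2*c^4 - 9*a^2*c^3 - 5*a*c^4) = a^6*c^2 - 3*a^5*c^3 + a^5*c^2 + a^5*c - 9*a^4*c^4 - 3*a^4*c^3 - 3*a^4*c^2 + a^4*c - 5*a^3*c^5 - 9*a^3*c^4 - 9*a^3*c^3 - 3*a^3*c^2 - 5*a^2*c^5 - 5*a^2*c^4 - 9*a^2*c^3 + 3*a^2 - 5*a*c^4 - 3*a*c - 18*a + 18*c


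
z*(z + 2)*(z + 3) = z^3 + 5*z^2 + 6*z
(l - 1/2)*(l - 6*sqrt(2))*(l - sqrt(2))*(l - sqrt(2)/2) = l^4 - 15*sqrt(2)*l^3/2 - l^3/2 + 15*sqrt(2)*l^2/4 + 19*l^2 - 19*l/2 - 6*sqrt(2)*l + 3*sqrt(2)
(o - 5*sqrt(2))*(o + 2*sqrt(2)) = o^2 - 3*sqrt(2)*o - 20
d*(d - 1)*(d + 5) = d^3 + 4*d^2 - 5*d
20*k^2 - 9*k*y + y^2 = (-5*k + y)*(-4*k + y)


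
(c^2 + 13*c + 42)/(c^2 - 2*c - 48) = (c + 7)/(c - 8)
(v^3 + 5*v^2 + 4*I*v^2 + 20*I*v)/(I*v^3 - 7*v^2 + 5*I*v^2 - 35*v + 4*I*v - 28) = v*(-I*v^2 + v*(4 - 5*I) + 20)/(v^3 + v^2*(5 + 7*I) + v*(4 + 35*I) + 28*I)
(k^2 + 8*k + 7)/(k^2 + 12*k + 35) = (k + 1)/(k + 5)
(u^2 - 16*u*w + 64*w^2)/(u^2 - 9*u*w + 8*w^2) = (u - 8*w)/(u - w)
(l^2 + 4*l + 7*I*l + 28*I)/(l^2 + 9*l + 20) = (l + 7*I)/(l + 5)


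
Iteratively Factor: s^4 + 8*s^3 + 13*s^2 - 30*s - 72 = (s + 3)*(s^3 + 5*s^2 - 2*s - 24) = (s + 3)*(s + 4)*(s^2 + s - 6) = (s - 2)*(s + 3)*(s + 4)*(s + 3)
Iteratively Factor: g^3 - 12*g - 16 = (g + 2)*(g^2 - 2*g - 8) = (g + 2)^2*(g - 4)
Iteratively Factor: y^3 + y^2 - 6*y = (y - 2)*(y^2 + 3*y) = y*(y - 2)*(y + 3)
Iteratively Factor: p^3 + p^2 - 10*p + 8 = (p - 1)*(p^2 + 2*p - 8) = (p - 1)*(p + 4)*(p - 2)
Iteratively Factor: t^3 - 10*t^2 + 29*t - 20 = (t - 5)*(t^2 - 5*t + 4) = (t - 5)*(t - 4)*(t - 1)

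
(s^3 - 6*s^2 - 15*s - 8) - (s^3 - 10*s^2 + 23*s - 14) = 4*s^2 - 38*s + 6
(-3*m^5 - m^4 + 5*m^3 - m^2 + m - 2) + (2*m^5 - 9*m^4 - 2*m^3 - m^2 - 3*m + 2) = -m^5 - 10*m^4 + 3*m^3 - 2*m^2 - 2*m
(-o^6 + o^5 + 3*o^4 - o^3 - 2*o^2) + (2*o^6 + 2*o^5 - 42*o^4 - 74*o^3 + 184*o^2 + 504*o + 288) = o^6 + 3*o^5 - 39*o^4 - 75*o^3 + 182*o^2 + 504*o + 288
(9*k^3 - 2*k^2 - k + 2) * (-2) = -18*k^3 + 4*k^2 + 2*k - 4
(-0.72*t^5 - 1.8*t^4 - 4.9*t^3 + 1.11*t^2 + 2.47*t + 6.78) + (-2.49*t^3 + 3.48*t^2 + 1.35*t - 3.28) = -0.72*t^5 - 1.8*t^4 - 7.39*t^3 + 4.59*t^2 + 3.82*t + 3.5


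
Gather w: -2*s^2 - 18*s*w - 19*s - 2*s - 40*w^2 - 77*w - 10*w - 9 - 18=-2*s^2 - 21*s - 40*w^2 + w*(-18*s - 87) - 27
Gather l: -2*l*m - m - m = -2*l*m - 2*m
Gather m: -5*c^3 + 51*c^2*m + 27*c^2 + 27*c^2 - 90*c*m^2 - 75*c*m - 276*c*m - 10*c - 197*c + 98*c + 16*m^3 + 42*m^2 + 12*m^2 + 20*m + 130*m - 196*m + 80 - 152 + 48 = -5*c^3 + 54*c^2 - 109*c + 16*m^3 + m^2*(54 - 90*c) + m*(51*c^2 - 351*c - 46) - 24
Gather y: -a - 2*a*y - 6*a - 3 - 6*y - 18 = -7*a + y*(-2*a - 6) - 21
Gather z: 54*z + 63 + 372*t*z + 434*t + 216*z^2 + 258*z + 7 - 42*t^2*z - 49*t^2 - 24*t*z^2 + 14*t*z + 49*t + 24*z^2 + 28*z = -49*t^2 + 483*t + z^2*(240 - 24*t) + z*(-42*t^2 + 386*t + 340) + 70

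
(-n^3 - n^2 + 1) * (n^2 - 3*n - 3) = -n^5 + 2*n^4 + 6*n^3 + 4*n^2 - 3*n - 3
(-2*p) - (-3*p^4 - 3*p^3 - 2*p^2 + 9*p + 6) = 3*p^4 + 3*p^3 + 2*p^2 - 11*p - 6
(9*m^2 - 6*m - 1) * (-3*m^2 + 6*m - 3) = -27*m^4 + 72*m^3 - 60*m^2 + 12*m + 3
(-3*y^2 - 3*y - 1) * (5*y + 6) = -15*y^3 - 33*y^2 - 23*y - 6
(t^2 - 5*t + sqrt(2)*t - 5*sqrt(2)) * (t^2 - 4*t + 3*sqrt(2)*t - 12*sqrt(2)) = t^4 - 9*t^3 + 4*sqrt(2)*t^3 - 36*sqrt(2)*t^2 + 26*t^2 - 54*t + 80*sqrt(2)*t + 120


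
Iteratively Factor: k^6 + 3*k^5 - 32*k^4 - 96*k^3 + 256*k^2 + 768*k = (k)*(k^5 + 3*k^4 - 32*k^3 - 96*k^2 + 256*k + 768) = k*(k + 4)*(k^4 - k^3 - 28*k^2 + 16*k + 192) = k*(k - 4)*(k + 4)*(k^3 + 3*k^2 - 16*k - 48) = k*(k - 4)*(k + 3)*(k + 4)*(k^2 - 16) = k*(k - 4)^2*(k + 3)*(k + 4)*(k + 4)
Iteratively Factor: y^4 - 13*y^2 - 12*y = (y + 3)*(y^3 - 3*y^2 - 4*y) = (y - 4)*(y + 3)*(y^2 + y) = y*(y - 4)*(y + 3)*(y + 1)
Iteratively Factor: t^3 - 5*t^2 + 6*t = (t - 2)*(t^2 - 3*t) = (t - 3)*(t - 2)*(t)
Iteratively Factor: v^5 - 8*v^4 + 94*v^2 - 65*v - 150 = (v + 3)*(v^4 - 11*v^3 + 33*v^2 - 5*v - 50) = (v + 1)*(v + 3)*(v^3 - 12*v^2 + 45*v - 50) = (v - 2)*(v + 1)*(v + 3)*(v^2 - 10*v + 25) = (v - 5)*(v - 2)*(v + 1)*(v + 3)*(v - 5)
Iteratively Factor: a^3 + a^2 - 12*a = (a - 3)*(a^2 + 4*a) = (a - 3)*(a + 4)*(a)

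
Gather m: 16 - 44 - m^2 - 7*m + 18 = -m^2 - 7*m - 10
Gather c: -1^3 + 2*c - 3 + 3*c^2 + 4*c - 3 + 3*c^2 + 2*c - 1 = 6*c^2 + 8*c - 8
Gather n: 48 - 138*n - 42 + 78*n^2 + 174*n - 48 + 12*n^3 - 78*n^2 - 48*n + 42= 12*n^3 - 12*n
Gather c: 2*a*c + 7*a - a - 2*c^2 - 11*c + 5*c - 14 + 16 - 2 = 6*a - 2*c^2 + c*(2*a - 6)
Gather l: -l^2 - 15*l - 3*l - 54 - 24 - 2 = -l^2 - 18*l - 80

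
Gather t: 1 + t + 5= t + 6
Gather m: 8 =8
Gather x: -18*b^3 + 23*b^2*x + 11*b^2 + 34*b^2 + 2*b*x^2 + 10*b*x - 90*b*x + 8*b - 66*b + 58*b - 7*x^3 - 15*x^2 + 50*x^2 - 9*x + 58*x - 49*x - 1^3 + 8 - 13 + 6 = -18*b^3 + 45*b^2 - 7*x^3 + x^2*(2*b + 35) + x*(23*b^2 - 80*b)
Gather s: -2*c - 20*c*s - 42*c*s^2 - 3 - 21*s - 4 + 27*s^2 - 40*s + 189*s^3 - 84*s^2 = -2*c + 189*s^3 + s^2*(-42*c - 57) + s*(-20*c - 61) - 7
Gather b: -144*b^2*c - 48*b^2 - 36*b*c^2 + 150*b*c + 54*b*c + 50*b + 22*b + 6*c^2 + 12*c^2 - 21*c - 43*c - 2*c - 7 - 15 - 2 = b^2*(-144*c - 48) + b*(-36*c^2 + 204*c + 72) + 18*c^2 - 66*c - 24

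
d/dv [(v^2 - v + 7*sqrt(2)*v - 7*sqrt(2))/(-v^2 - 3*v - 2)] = (-4*v^2 + 7*sqrt(2)*v^2 - 14*sqrt(2)*v - 4*v - 35*sqrt(2) + 2)/(v^4 + 6*v^3 + 13*v^2 + 12*v + 4)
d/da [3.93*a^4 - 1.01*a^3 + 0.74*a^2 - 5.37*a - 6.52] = 15.72*a^3 - 3.03*a^2 + 1.48*a - 5.37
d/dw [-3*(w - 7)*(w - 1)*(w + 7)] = -9*w^2 + 6*w + 147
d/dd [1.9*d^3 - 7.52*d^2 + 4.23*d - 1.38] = 5.7*d^2 - 15.04*d + 4.23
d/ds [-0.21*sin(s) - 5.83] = -0.21*cos(s)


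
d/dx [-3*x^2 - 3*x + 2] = -6*x - 3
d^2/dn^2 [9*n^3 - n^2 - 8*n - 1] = 54*n - 2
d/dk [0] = 0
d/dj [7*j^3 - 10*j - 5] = 21*j^2 - 10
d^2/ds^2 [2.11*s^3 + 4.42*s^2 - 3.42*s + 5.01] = 12.66*s + 8.84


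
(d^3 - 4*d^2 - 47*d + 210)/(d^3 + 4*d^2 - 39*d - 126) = (d - 5)/(d + 3)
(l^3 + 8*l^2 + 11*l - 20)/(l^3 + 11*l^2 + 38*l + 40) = (l - 1)/(l + 2)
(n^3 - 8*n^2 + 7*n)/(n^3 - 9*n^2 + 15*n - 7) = n/(n - 1)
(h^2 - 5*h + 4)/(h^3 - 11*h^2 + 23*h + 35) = (h^2 - 5*h + 4)/(h^3 - 11*h^2 + 23*h + 35)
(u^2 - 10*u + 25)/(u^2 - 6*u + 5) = (u - 5)/(u - 1)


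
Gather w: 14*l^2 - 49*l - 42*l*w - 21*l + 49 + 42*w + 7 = 14*l^2 - 70*l + w*(42 - 42*l) + 56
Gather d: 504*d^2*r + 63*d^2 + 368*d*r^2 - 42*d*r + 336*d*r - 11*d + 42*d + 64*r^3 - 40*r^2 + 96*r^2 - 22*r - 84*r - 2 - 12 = d^2*(504*r + 63) + d*(368*r^2 + 294*r + 31) + 64*r^3 + 56*r^2 - 106*r - 14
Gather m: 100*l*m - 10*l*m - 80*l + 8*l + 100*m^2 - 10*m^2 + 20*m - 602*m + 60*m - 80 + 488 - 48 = -72*l + 90*m^2 + m*(90*l - 522) + 360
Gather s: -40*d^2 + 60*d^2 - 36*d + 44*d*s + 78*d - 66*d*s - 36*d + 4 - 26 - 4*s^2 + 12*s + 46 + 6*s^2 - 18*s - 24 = 20*d^2 + 6*d + 2*s^2 + s*(-22*d - 6)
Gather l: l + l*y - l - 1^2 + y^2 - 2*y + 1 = l*y + y^2 - 2*y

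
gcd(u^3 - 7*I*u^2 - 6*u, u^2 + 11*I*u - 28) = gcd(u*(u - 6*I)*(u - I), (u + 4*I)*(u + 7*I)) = 1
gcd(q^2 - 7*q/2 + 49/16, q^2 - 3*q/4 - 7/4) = q - 7/4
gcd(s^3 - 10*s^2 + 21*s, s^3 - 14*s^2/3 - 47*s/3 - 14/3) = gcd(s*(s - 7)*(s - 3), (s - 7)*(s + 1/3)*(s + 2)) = s - 7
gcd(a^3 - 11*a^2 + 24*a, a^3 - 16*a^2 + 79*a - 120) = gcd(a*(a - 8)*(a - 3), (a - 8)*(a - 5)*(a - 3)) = a^2 - 11*a + 24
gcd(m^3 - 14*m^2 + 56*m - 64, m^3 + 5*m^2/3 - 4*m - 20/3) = m - 2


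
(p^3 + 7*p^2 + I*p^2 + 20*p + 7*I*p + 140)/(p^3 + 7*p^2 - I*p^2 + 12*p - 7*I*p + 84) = (p + 5*I)/(p + 3*I)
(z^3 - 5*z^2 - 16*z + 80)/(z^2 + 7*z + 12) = (z^2 - 9*z + 20)/(z + 3)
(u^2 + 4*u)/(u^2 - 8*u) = (u + 4)/(u - 8)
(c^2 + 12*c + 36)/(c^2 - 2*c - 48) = (c + 6)/(c - 8)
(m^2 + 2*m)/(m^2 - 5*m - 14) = m/(m - 7)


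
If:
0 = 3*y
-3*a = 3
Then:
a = -1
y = 0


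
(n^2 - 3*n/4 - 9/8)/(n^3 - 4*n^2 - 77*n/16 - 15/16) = 2*(2*n - 3)/(4*n^2 - 19*n - 5)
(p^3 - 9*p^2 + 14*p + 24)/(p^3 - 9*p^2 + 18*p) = (p^2 - 3*p - 4)/(p*(p - 3))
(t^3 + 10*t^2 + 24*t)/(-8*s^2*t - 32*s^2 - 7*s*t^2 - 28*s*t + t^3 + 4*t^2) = t*(-t - 6)/(8*s^2 + 7*s*t - t^2)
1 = 1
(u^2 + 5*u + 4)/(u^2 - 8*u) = (u^2 + 5*u + 4)/(u*(u - 8))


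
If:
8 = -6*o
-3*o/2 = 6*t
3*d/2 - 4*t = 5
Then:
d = 38/9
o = -4/3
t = 1/3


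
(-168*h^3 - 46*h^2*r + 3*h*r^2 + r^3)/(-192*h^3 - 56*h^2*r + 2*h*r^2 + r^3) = (-7*h + r)/(-8*h + r)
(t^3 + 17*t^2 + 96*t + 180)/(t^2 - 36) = (t^2 + 11*t + 30)/(t - 6)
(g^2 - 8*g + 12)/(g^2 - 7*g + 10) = (g - 6)/(g - 5)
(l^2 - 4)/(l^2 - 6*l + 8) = (l + 2)/(l - 4)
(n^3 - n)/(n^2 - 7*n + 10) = (n^3 - n)/(n^2 - 7*n + 10)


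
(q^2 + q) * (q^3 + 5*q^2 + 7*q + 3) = q^5 + 6*q^4 + 12*q^3 + 10*q^2 + 3*q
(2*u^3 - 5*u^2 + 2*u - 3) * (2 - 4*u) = -8*u^4 + 24*u^3 - 18*u^2 + 16*u - 6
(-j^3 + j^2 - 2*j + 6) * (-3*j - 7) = 3*j^4 + 4*j^3 - j^2 - 4*j - 42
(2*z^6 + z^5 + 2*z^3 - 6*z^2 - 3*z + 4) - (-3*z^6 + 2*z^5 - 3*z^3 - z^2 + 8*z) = 5*z^6 - z^5 + 5*z^3 - 5*z^2 - 11*z + 4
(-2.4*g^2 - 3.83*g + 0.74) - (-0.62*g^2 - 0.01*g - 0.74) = -1.78*g^2 - 3.82*g + 1.48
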